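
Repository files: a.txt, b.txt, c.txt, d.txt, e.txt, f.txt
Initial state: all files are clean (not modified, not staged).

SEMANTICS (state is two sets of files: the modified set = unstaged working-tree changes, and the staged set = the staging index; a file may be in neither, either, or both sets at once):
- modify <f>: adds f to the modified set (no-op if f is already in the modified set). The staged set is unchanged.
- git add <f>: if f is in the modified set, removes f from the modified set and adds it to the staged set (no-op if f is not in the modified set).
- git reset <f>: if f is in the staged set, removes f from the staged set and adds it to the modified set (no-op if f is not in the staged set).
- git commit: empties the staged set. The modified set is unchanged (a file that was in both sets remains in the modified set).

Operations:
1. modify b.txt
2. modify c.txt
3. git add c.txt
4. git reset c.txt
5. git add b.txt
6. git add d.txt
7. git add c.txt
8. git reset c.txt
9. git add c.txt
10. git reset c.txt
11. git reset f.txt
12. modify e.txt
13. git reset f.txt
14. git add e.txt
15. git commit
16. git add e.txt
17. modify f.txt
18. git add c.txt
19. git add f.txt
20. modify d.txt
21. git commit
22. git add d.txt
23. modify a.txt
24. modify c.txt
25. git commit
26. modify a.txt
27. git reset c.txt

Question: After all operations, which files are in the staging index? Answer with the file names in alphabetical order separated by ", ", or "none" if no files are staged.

After op 1 (modify b.txt): modified={b.txt} staged={none}
After op 2 (modify c.txt): modified={b.txt, c.txt} staged={none}
After op 3 (git add c.txt): modified={b.txt} staged={c.txt}
After op 4 (git reset c.txt): modified={b.txt, c.txt} staged={none}
After op 5 (git add b.txt): modified={c.txt} staged={b.txt}
After op 6 (git add d.txt): modified={c.txt} staged={b.txt}
After op 7 (git add c.txt): modified={none} staged={b.txt, c.txt}
After op 8 (git reset c.txt): modified={c.txt} staged={b.txt}
After op 9 (git add c.txt): modified={none} staged={b.txt, c.txt}
After op 10 (git reset c.txt): modified={c.txt} staged={b.txt}
After op 11 (git reset f.txt): modified={c.txt} staged={b.txt}
After op 12 (modify e.txt): modified={c.txt, e.txt} staged={b.txt}
After op 13 (git reset f.txt): modified={c.txt, e.txt} staged={b.txt}
After op 14 (git add e.txt): modified={c.txt} staged={b.txt, e.txt}
After op 15 (git commit): modified={c.txt} staged={none}
After op 16 (git add e.txt): modified={c.txt} staged={none}
After op 17 (modify f.txt): modified={c.txt, f.txt} staged={none}
After op 18 (git add c.txt): modified={f.txt} staged={c.txt}
After op 19 (git add f.txt): modified={none} staged={c.txt, f.txt}
After op 20 (modify d.txt): modified={d.txt} staged={c.txt, f.txt}
After op 21 (git commit): modified={d.txt} staged={none}
After op 22 (git add d.txt): modified={none} staged={d.txt}
After op 23 (modify a.txt): modified={a.txt} staged={d.txt}
After op 24 (modify c.txt): modified={a.txt, c.txt} staged={d.txt}
After op 25 (git commit): modified={a.txt, c.txt} staged={none}
After op 26 (modify a.txt): modified={a.txt, c.txt} staged={none}
After op 27 (git reset c.txt): modified={a.txt, c.txt} staged={none}

Answer: none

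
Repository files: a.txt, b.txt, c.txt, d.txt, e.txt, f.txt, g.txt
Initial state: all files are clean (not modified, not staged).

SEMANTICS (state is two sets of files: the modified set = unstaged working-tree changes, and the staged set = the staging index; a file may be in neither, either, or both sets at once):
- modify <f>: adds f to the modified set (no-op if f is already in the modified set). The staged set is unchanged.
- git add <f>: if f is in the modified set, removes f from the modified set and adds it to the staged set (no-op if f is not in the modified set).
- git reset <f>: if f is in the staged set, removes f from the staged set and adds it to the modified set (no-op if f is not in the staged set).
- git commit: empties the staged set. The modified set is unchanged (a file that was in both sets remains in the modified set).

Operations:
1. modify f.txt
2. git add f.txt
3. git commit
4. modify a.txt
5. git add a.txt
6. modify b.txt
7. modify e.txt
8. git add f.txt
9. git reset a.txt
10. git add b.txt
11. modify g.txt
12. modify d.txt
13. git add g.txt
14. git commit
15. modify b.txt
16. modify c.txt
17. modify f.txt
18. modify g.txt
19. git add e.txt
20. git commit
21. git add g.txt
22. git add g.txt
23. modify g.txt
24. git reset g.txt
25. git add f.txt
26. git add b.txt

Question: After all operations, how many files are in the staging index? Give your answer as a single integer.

Answer: 2

Derivation:
After op 1 (modify f.txt): modified={f.txt} staged={none}
After op 2 (git add f.txt): modified={none} staged={f.txt}
After op 3 (git commit): modified={none} staged={none}
After op 4 (modify a.txt): modified={a.txt} staged={none}
After op 5 (git add a.txt): modified={none} staged={a.txt}
After op 6 (modify b.txt): modified={b.txt} staged={a.txt}
After op 7 (modify e.txt): modified={b.txt, e.txt} staged={a.txt}
After op 8 (git add f.txt): modified={b.txt, e.txt} staged={a.txt}
After op 9 (git reset a.txt): modified={a.txt, b.txt, e.txt} staged={none}
After op 10 (git add b.txt): modified={a.txt, e.txt} staged={b.txt}
After op 11 (modify g.txt): modified={a.txt, e.txt, g.txt} staged={b.txt}
After op 12 (modify d.txt): modified={a.txt, d.txt, e.txt, g.txt} staged={b.txt}
After op 13 (git add g.txt): modified={a.txt, d.txt, e.txt} staged={b.txt, g.txt}
After op 14 (git commit): modified={a.txt, d.txt, e.txt} staged={none}
After op 15 (modify b.txt): modified={a.txt, b.txt, d.txt, e.txt} staged={none}
After op 16 (modify c.txt): modified={a.txt, b.txt, c.txt, d.txt, e.txt} staged={none}
After op 17 (modify f.txt): modified={a.txt, b.txt, c.txt, d.txt, e.txt, f.txt} staged={none}
After op 18 (modify g.txt): modified={a.txt, b.txt, c.txt, d.txt, e.txt, f.txt, g.txt} staged={none}
After op 19 (git add e.txt): modified={a.txt, b.txt, c.txt, d.txt, f.txt, g.txt} staged={e.txt}
After op 20 (git commit): modified={a.txt, b.txt, c.txt, d.txt, f.txt, g.txt} staged={none}
After op 21 (git add g.txt): modified={a.txt, b.txt, c.txt, d.txt, f.txt} staged={g.txt}
After op 22 (git add g.txt): modified={a.txt, b.txt, c.txt, d.txt, f.txt} staged={g.txt}
After op 23 (modify g.txt): modified={a.txt, b.txt, c.txt, d.txt, f.txt, g.txt} staged={g.txt}
After op 24 (git reset g.txt): modified={a.txt, b.txt, c.txt, d.txt, f.txt, g.txt} staged={none}
After op 25 (git add f.txt): modified={a.txt, b.txt, c.txt, d.txt, g.txt} staged={f.txt}
After op 26 (git add b.txt): modified={a.txt, c.txt, d.txt, g.txt} staged={b.txt, f.txt}
Final staged set: {b.txt, f.txt} -> count=2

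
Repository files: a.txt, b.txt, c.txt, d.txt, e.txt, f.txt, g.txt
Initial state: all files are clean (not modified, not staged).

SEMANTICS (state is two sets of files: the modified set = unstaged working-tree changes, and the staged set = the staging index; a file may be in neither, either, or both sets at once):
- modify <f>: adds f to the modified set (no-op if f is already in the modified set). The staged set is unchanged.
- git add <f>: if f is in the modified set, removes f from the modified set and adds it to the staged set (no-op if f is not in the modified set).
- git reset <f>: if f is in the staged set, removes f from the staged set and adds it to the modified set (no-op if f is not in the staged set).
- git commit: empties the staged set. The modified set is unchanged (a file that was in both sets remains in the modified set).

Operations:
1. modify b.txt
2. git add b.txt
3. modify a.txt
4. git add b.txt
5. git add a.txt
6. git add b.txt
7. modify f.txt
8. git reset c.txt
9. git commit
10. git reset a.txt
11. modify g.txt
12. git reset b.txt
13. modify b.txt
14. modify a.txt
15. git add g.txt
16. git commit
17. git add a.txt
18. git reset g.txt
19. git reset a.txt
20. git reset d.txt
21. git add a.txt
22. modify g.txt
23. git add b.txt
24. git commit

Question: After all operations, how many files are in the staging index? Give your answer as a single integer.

After op 1 (modify b.txt): modified={b.txt} staged={none}
After op 2 (git add b.txt): modified={none} staged={b.txt}
After op 3 (modify a.txt): modified={a.txt} staged={b.txt}
After op 4 (git add b.txt): modified={a.txt} staged={b.txt}
After op 5 (git add a.txt): modified={none} staged={a.txt, b.txt}
After op 6 (git add b.txt): modified={none} staged={a.txt, b.txt}
After op 7 (modify f.txt): modified={f.txt} staged={a.txt, b.txt}
After op 8 (git reset c.txt): modified={f.txt} staged={a.txt, b.txt}
After op 9 (git commit): modified={f.txt} staged={none}
After op 10 (git reset a.txt): modified={f.txt} staged={none}
After op 11 (modify g.txt): modified={f.txt, g.txt} staged={none}
After op 12 (git reset b.txt): modified={f.txt, g.txt} staged={none}
After op 13 (modify b.txt): modified={b.txt, f.txt, g.txt} staged={none}
After op 14 (modify a.txt): modified={a.txt, b.txt, f.txt, g.txt} staged={none}
After op 15 (git add g.txt): modified={a.txt, b.txt, f.txt} staged={g.txt}
After op 16 (git commit): modified={a.txt, b.txt, f.txt} staged={none}
After op 17 (git add a.txt): modified={b.txt, f.txt} staged={a.txt}
After op 18 (git reset g.txt): modified={b.txt, f.txt} staged={a.txt}
After op 19 (git reset a.txt): modified={a.txt, b.txt, f.txt} staged={none}
After op 20 (git reset d.txt): modified={a.txt, b.txt, f.txt} staged={none}
After op 21 (git add a.txt): modified={b.txt, f.txt} staged={a.txt}
After op 22 (modify g.txt): modified={b.txt, f.txt, g.txt} staged={a.txt}
After op 23 (git add b.txt): modified={f.txt, g.txt} staged={a.txt, b.txt}
After op 24 (git commit): modified={f.txt, g.txt} staged={none}
Final staged set: {none} -> count=0

Answer: 0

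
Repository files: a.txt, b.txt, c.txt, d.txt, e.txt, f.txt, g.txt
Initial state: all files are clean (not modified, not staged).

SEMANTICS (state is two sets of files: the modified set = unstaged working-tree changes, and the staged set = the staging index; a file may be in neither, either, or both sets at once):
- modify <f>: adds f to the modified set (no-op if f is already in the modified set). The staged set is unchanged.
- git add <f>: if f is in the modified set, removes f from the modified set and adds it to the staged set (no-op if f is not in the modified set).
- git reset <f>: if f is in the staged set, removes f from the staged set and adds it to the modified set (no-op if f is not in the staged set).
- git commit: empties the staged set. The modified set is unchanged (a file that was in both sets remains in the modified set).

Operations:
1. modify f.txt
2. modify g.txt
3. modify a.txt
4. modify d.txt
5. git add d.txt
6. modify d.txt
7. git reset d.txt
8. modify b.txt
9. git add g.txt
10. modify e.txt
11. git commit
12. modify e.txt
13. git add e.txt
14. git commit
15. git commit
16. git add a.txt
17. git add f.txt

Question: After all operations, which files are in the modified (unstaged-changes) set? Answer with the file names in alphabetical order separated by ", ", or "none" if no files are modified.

After op 1 (modify f.txt): modified={f.txt} staged={none}
After op 2 (modify g.txt): modified={f.txt, g.txt} staged={none}
After op 3 (modify a.txt): modified={a.txt, f.txt, g.txt} staged={none}
After op 4 (modify d.txt): modified={a.txt, d.txt, f.txt, g.txt} staged={none}
After op 5 (git add d.txt): modified={a.txt, f.txt, g.txt} staged={d.txt}
After op 6 (modify d.txt): modified={a.txt, d.txt, f.txt, g.txt} staged={d.txt}
After op 7 (git reset d.txt): modified={a.txt, d.txt, f.txt, g.txt} staged={none}
After op 8 (modify b.txt): modified={a.txt, b.txt, d.txt, f.txt, g.txt} staged={none}
After op 9 (git add g.txt): modified={a.txt, b.txt, d.txt, f.txt} staged={g.txt}
After op 10 (modify e.txt): modified={a.txt, b.txt, d.txt, e.txt, f.txt} staged={g.txt}
After op 11 (git commit): modified={a.txt, b.txt, d.txt, e.txt, f.txt} staged={none}
After op 12 (modify e.txt): modified={a.txt, b.txt, d.txt, e.txt, f.txt} staged={none}
After op 13 (git add e.txt): modified={a.txt, b.txt, d.txt, f.txt} staged={e.txt}
After op 14 (git commit): modified={a.txt, b.txt, d.txt, f.txt} staged={none}
After op 15 (git commit): modified={a.txt, b.txt, d.txt, f.txt} staged={none}
After op 16 (git add a.txt): modified={b.txt, d.txt, f.txt} staged={a.txt}
After op 17 (git add f.txt): modified={b.txt, d.txt} staged={a.txt, f.txt}

Answer: b.txt, d.txt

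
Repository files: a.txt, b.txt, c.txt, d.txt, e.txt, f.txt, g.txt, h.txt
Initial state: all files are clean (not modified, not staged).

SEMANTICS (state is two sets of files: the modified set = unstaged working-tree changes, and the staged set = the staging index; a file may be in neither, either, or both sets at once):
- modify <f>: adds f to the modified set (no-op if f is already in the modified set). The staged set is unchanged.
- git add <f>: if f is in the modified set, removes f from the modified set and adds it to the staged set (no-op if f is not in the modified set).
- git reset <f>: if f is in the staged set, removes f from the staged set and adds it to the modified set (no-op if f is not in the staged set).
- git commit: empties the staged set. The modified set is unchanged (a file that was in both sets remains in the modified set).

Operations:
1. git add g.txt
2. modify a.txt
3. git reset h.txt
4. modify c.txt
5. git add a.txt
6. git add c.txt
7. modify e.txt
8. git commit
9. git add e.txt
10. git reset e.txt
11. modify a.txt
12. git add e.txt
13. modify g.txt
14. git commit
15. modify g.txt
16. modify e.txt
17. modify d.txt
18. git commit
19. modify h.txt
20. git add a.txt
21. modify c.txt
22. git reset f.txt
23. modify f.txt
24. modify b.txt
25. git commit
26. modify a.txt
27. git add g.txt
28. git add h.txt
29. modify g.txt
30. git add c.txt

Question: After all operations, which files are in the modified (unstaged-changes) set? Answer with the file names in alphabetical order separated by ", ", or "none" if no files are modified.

After op 1 (git add g.txt): modified={none} staged={none}
After op 2 (modify a.txt): modified={a.txt} staged={none}
After op 3 (git reset h.txt): modified={a.txt} staged={none}
After op 4 (modify c.txt): modified={a.txt, c.txt} staged={none}
After op 5 (git add a.txt): modified={c.txt} staged={a.txt}
After op 6 (git add c.txt): modified={none} staged={a.txt, c.txt}
After op 7 (modify e.txt): modified={e.txt} staged={a.txt, c.txt}
After op 8 (git commit): modified={e.txt} staged={none}
After op 9 (git add e.txt): modified={none} staged={e.txt}
After op 10 (git reset e.txt): modified={e.txt} staged={none}
After op 11 (modify a.txt): modified={a.txt, e.txt} staged={none}
After op 12 (git add e.txt): modified={a.txt} staged={e.txt}
After op 13 (modify g.txt): modified={a.txt, g.txt} staged={e.txt}
After op 14 (git commit): modified={a.txt, g.txt} staged={none}
After op 15 (modify g.txt): modified={a.txt, g.txt} staged={none}
After op 16 (modify e.txt): modified={a.txt, e.txt, g.txt} staged={none}
After op 17 (modify d.txt): modified={a.txt, d.txt, e.txt, g.txt} staged={none}
After op 18 (git commit): modified={a.txt, d.txt, e.txt, g.txt} staged={none}
After op 19 (modify h.txt): modified={a.txt, d.txt, e.txt, g.txt, h.txt} staged={none}
After op 20 (git add a.txt): modified={d.txt, e.txt, g.txt, h.txt} staged={a.txt}
After op 21 (modify c.txt): modified={c.txt, d.txt, e.txt, g.txt, h.txt} staged={a.txt}
After op 22 (git reset f.txt): modified={c.txt, d.txt, e.txt, g.txt, h.txt} staged={a.txt}
After op 23 (modify f.txt): modified={c.txt, d.txt, e.txt, f.txt, g.txt, h.txt} staged={a.txt}
After op 24 (modify b.txt): modified={b.txt, c.txt, d.txt, e.txt, f.txt, g.txt, h.txt} staged={a.txt}
After op 25 (git commit): modified={b.txt, c.txt, d.txt, e.txt, f.txt, g.txt, h.txt} staged={none}
After op 26 (modify a.txt): modified={a.txt, b.txt, c.txt, d.txt, e.txt, f.txt, g.txt, h.txt} staged={none}
After op 27 (git add g.txt): modified={a.txt, b.txt, c.txt, d.txt, e.txt, f.txt, h.txt} staged={g.txt}
After op 28 (git add h.txt): modified={a.txt, b.txt, c.txt, d.txt, e.txt, f.txt} staged={g.txt, h.txt}
After op 29 (modify g.txt): modified={a.txt, b.txt, c.txt, d.txt, e.txt, f.txt, g.txt} staged={g.txt, h.txt}
After op 30 (git add c.txt): modified={a.txt, b.txt, d.txt, e.txt, f.txt, g.txt} staged={c.txt, g.txt, h.txt}

Answer: a.txt, b.txt, d.txt, e.txt, f.txt, g.txt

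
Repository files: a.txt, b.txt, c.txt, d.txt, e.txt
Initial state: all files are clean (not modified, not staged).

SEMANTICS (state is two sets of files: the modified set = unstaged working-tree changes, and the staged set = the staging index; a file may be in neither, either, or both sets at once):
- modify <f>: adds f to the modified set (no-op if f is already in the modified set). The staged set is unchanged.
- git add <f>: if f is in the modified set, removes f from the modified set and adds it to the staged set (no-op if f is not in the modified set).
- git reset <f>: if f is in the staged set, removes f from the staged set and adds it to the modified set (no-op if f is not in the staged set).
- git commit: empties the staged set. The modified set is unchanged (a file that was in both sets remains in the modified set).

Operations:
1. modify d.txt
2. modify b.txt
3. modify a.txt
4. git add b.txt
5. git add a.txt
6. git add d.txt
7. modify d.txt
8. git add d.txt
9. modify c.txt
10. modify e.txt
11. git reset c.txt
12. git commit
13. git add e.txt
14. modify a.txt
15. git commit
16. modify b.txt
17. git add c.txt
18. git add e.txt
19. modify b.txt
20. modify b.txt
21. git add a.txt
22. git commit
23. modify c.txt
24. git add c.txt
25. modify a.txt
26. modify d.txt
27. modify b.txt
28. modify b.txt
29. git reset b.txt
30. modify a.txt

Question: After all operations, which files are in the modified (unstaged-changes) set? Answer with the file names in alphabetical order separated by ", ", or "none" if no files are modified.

After op 1 (modify d.txt): modified={d.txt} staged={none}
After op 2 (modify b.txt): modified={b.txt, d.txt} staged={none}
After op 3 (modify a.txt): modified={a.txt, b.txt, d.txt} staged={none}
After op 4 (git add b.txt): modified={a.txt, d.txt} staged={b.txt}
After op 5 (git add a.txt): modified={d.txt} staged={a.txt, b.txt}
After op 6 (git add d.txt): modified={none} staged={a.txt, b.txt, d.txt}
After op 7 (modify d.txt): modified={d.txt} staged={a.txt, b.txt, d.txt}
After op 8 (git add d.txt): modified={none} staged={a.txt, b.txt, d.txt}
After op 9 (modify c.txt): modified={c.txt} staged={a.txt, b.txt, d.txt}
After op 10 (modify e.txt): modified={c.txt, e.txt} staged={a.txt, b.txt, d.txt}
After op 11 (git reset c.txt): modified={c.txt, e.txt} staged={a.txt, b.txt, d.txt}
After op 12 (git commit): modified={c.txt, e.txt} staged={none}
After op 13 (git add e.txt): modified={c.txt} staged={e.txt}
After op 14 (modify a.txt): modified={a.txt, c.txt} staged={e.txt}
After op 15 (git commit): modified={a.txt, c.txt} staged={none}
After op 16 (modify b.txt): modified={a.txt, b.txt, c.txt} staged={none}
After op 17 (git add c.txt): modified={a.txt, b.txt} staged={c.txt}
After op 18 (git add e.txt): modified={a.txt, b.txt} staged={c.txt}
After op 19 (modify b.txt): modified={a.txt, b.txt} staged={c.txt}
After op 20 (modify b.txt): modified={a.txt, b.txt} staged={c.txt}
After op 21 (git add a.txt): modified={b.txt} staged={a.txt, c.txt}
After op 22 (git commit): modified={b.txt} staged={none}
After op 23 (modify c.txt): modified={b.txt, c.txt} staged={none}
After op 24 (git add c.txt): modified={b.txt} staged={c.txt}
After op 25 (modify a.txt): modified={a.txt, b.txt} staged={c.txt}
After op 26 (modify d.txt): modified={a.txt, b.txt, d.txt} staged={c.txt}
After op 27 (modify b.txt): modified={a.txt, b.txt, d.txt} staged={c.txt}
After op 28 (modify b.txt): modified={a.txt, b.txt, d.txt} staged={c.txt}
After op 29 (git reset b.txt): modified={a.txt, b.txt, d.txt} staged={c.txt}
After op 30 (modify a.txt): modified={a.txt, b.txt, d.txt} staged={c.txt}

Answer: a.txt, b.txt, d.txt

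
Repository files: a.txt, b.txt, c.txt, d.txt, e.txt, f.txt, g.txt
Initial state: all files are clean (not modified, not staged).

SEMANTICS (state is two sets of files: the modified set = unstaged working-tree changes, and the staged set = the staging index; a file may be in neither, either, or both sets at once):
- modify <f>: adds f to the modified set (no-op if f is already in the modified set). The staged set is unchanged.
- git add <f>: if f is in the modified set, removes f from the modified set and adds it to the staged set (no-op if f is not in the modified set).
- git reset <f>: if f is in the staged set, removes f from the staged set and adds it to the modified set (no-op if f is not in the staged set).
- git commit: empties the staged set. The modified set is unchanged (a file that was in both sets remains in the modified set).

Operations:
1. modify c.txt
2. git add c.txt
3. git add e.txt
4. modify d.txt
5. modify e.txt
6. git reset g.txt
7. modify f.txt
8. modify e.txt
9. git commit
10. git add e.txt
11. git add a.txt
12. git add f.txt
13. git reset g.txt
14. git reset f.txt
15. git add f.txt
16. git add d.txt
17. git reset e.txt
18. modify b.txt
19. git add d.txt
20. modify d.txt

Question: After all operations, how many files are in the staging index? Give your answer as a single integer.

Answer: 2

Derivation:
After op 1 (modify c.txt): modified={c.txt} staged={none}
After op 2 (git add c.txt): modified={none} staged={c.txt}
After op 3 (git add e.txt): modified={none} staged={c.txt}
After op 4 (modify d.txt): modified={d.txt} staged={c.txt}
After op 5 (modify e.txt): modified={d.txt, e.txt} staged={c.txt}
After op 6 (git reset g.txt): modified={d.txt, e.txt} staged={c.txt}
After op 7 (modify f.txt): modified={d.txt, e.txt, f.txt} staged={c.txt}
After op 8 (modify e.txt): modified={d.txt, e.txt, f.txt} staged={c.txt}
After op 9 (git commit): modified={d.txt, e.txt, f.txt} staged={none}
After op 10 (git add e.txt): modified={d.txt, f.txt} staged={e.txt}
After op 11 (git add a.txt): modified={d.txt, f.txt} staged={e.txt}
After op 12 (git add f.txt): modified={d.txt} staged={e.txt, f.txt}
After op 13 (git reset g.txt): modified={d.txt} staged={e.txt, f.txt}
After op 14 (git reset f.txt): modified={d.txt, f.txt} staged={e.txt}
After op 15 (git add f.txt): modified={d.txt} staged={e.txt, f.txt}
After op 16 (git add d.txt): modified={none} staged={d.txt, e.txt, f.txt}
After op 17 (git reset e.txt): modified={e.txt} staged={d.txt, f.txt}
After op 18 (modify b.txt): modified={b.txt, e.txt} staged={d.txt, f.txt}
After op 19 (git add d.txt): modified={b.txt, e.txt} staged={d.txt, f.txt}
After op 20 (modify d.txt): modified={b.txt, d.txt, e.txt} staged={d.txt, f.txt}
Final staged set: {d.txt, f.txt} -> count=2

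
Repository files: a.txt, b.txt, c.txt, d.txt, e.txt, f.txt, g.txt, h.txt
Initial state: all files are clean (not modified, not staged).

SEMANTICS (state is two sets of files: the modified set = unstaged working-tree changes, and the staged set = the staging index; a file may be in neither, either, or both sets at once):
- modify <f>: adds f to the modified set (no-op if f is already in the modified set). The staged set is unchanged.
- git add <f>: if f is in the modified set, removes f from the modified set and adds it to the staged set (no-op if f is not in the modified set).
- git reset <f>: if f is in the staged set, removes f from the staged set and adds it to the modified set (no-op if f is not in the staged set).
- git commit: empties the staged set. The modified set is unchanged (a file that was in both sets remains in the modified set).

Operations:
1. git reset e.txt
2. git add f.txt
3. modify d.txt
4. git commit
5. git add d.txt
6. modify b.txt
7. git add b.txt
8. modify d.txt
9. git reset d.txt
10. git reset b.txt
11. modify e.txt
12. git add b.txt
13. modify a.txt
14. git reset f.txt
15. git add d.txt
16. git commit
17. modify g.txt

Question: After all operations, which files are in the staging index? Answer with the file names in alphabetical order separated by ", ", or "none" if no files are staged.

Answer: none

Derivation:
After op 1 (git reset e.txt): modified={none} staged={none}
After op 2 (git add f.txt): modified={none} staged={none}
After op 3 (modify d.txt): modified={d.txt} staged={none}
After op 4 (git commit): modified={d.txt} staged={none}
After op 5 (git add d.txt): modified={none} staged={d.txt}
After op 6 (modify b.txt): modified={b.txt} staged={d.txt}
After op 7 (git add b.txt): modified={none} staged={b.txt, d.txt}
After op 8 (modify d.txt): modified={d.txt} staged={b.txt, d.txt}
After op 9 (git reset d.txt): modified={d.txt} staged={b.txt}
After op 10 (git reset b.txt): modified={b.txt, d.txt} staged={none}
After op 11 (modify e.txt): modified={b.txt, d.txt, e.txt} staged={none}
After op 12 (git add b.txt): modified={d.txt, e.txt} staged={b.txt}
After op 13 (modify a.txt): modified={a.txt, d.txt, e.txt} staged={b.txt}
After op 14 (git reset f.txt): modified={a.txt, d.txt, e.txt} staged={b.txt}
After op 15 (git add d.txt): modified={a.txt, e.txt} staged={b.txt, d.txt}
After op 16 (git commit): modified={a.txt, e.txt} staged={none}
After op 17 (modify g.txt): modified={a.txt, e.txt, g.txt} staged={none}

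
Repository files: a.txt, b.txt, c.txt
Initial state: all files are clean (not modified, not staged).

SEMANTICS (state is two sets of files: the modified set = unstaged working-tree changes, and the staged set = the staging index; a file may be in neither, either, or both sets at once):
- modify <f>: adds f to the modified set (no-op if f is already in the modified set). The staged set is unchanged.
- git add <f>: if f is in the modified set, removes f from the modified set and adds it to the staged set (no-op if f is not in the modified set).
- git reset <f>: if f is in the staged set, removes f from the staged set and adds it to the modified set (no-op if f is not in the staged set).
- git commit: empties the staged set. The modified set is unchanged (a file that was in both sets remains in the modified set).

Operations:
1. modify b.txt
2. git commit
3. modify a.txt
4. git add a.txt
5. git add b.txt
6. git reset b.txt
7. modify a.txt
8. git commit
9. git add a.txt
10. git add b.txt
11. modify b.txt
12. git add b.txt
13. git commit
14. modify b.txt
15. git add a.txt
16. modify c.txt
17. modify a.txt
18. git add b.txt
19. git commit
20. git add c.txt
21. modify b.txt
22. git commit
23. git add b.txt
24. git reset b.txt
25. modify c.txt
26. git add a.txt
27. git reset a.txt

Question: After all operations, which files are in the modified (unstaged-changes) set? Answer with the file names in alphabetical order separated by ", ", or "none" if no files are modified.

Answer: a.txt, b.txt, c.txt

Derivation:
After op 1 (modify b.txt): modified={b.txt} staged={none}
After op 2 (git commit): modified={b.txt} staged={none}
After op 3 (modify a.txt): modified={a.txt, b.txt} staged={none}
After op 4 (git add a.txt): modified={b.txt} staged={a.txt}
After op 5 (git add b.txt): modified={none} staged={a.txt, b.txt}
After op 6 (git reset b.txt): modified={b.txt} staged={a.txt}
After op 7 (modify a.txt): modified={a.txt, b.txt} staged={a.txt}
After op 8 (git commit): modified={a.txt, b.txt} staged={none}
After op 9 (git add a.txt): modified={b.txt} staged={a.txt}
After op 10 (git add b.txt): modified={none} staged={a.txt, b.txt}
After op 11 (modify b.txt): modified={b.txt} staged={a.txt, b.txt}
After op 12 (git add b.txt): modified={none} staged={a.txt, b.txt}
After op 13 (git commit): modified={none} staged={none}
After op 14 (modify b.txt): modified={b.txt} staged={none}
After op 15 (git add a.txt): modified={b.txt} staged={none}
After op 16 (modify c.txt): modified={b.txt, c.txt} staged={none}
After op 17 (modify a.txt): modified={a.txt, b.txt, c.txt} staged={none}
After op 18 (git add b.txt): modified={a.txt, c.txt} staged={b.txt}
After op 19 (git commit): modified={a.txt, c.txt} staged={none}
After op 20 (git add c.txt): modified={a.txt} staged={c.txt}
After op 21 (modify b.txt): modified={a.txt, b.txt} staged={c.txt}
After op 22 (git commit): modified={a.txt, b.txt} staged={none}
After op 23 (git add b.txt): modified={a.txt} staged={b.txt}
After op 24 (git reset b.txt): modified={a.txt, b.txt} staged={none}
After op 25 (modify c.txt): modified={a.txt, b.txt, c.txt} staged={none}
After op 26 (git add a.txt): modified={b.txt, c.txt} staged={a.txt}
After op 27 (git reset a.txt): modified={a.txt, b.txt, c.txt} staged={none}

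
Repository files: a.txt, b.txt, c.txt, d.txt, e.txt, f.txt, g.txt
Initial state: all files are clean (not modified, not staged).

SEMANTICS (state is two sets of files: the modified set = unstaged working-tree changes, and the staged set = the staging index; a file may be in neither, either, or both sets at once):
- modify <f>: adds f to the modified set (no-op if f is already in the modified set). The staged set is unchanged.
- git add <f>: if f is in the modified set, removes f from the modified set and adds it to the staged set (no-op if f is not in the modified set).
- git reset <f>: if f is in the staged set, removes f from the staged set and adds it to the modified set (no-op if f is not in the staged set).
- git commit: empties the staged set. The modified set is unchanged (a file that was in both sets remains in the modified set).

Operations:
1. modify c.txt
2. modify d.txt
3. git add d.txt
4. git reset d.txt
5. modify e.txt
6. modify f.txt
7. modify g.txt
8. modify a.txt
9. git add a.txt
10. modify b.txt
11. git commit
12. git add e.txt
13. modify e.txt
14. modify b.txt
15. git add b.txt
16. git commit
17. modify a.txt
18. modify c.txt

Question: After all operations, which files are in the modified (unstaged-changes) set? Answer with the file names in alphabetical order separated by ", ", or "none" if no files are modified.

Answer: a.txt, c.txt, d.txt, e.txt, f.txt, g.txt

Derivation:
After op 1 (modify c.txt): modified={c.txt} staged={none}
After op 2 (modify d.txt): modified={c.txt, d.txt} staged={none}
After op 3 (git add d.txt): modified={c.txt} staged={d.txt}
After op 4 (git reset d.txt): modified={c.txt, d.txt} staged={none}
After op 5 (modify e.txt): modified={c.txt, d.txt, e.txt} staged={none}
After op 6 (modify f.txt): modified={c.txt, d.txt, e.txt, f.txt} staged={none}
After op 7 (modify g.txt): modified={c.txt, d.txt, e.txt, f.txt, g.txt} staged={none}
After op 8 (modify a.txt): modified={a.txt, c.txt, d.txt, e.txt, f.txt, g.txt} staged={none}
After op 9 (git add a.txt): modified={c.txt, d.txt, e.txt, f.txt, g.txt} staged={a.txt}
After op 10 (modify b.txt): modified={b.txt, c.txt, d.txt, e.txt, f.txt, g.txt} staged={a.txt}
After op 11 (git commit): modified={b.txt, c.txt, d.txt, e.txt, f.txt, g.txt} staged={none}
After op 12 (git add e.txt): modified={b.txt, c.txt, d.txt, f.txt, g.txt} staged={e.txt}
After op 13 (modify e.txt): modified={b.txt, c.txt, d.txt, e.txt, f.txt, g.txt} staged={e.txt}
After op 14 (modify b.txt): modified={b.txt, c.txt, d.txt, e.txt, f.txt, g.txt} staged={e.txt}
After op 15 (git add b.txt): modified={c.txt, d.txt, e.txt, f.txt, g.txt} staged={b.txt, e.txt}
After op 16 (git commit): modified={c.txt, d.txt, e.txt, f.txt, g.txt} staged={none}
After op 17 (modify a.txt): modified={a.txt, c.txt, d.txt, e.txt, f.txt, g.txt} staged={none}
After op 18 (modify c.txt): modified={a.txt, c.txt, d.txt, e.txt, f.txt, g.txt} staged={none}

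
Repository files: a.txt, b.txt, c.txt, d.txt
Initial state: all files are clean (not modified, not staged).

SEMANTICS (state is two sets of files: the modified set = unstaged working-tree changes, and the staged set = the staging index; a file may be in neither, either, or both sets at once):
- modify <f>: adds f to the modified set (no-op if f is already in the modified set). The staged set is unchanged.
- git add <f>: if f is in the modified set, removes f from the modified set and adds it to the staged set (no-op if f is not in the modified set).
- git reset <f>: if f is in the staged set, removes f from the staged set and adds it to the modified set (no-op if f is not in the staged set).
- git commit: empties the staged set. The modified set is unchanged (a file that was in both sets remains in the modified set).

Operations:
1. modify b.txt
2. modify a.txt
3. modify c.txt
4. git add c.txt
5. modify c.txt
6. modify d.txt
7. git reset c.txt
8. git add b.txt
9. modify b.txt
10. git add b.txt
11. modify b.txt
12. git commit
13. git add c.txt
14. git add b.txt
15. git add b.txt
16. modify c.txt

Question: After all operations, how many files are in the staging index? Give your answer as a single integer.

After op 1 (modify b.txt): modified={b.txt} staged={none}
After op 2 (modify a.txt): modified={a.txt, b.txt} staged={none}
After op 3 (modify c.txt): modified={a.txt, b.txt, c.txt} staged={none}
After op 4 (git add c.txt): modified={a.txt, b.txt} staged={c.txt}
After op 5 (modify c.txt): modified={a.txt, b.txt, c.txt} staged={c.txt}
After op 6 (modify d.txt): modified={a.txt, b.txt, c.txt, d.txt} staged={c.txt}
After op 7 (git reset c.txt): modified={a.txt, b.txt, c.txt, d.txt} staged={none}
After op 8 (git add b.txt): modified={a.txt, c.txt, d.txt} staged={b.txt}
After op 9 (modify b.txt): modified={a.txt, b.txt, c.txt, d.txt} staged={b.txt}
After op 10 (git add b.txt): modified={a.txt, c.txt, d.txt} staged={b.txt}
After op 11 (modify b.txt): modified={a.txt, b.txt, c.txt, d.txt} staged={b.txt}
After op 12 (git commit): modified={a.txt, b.txt, c.txt, d.txt} staged={none}
After op 13 (git add c.txt): modified={a.txt, b.txt, d.txt} staged={c.txt}
After op 14 (git add b.txt): modified={a.txt, d.txt} staged={b.txt, c.txt}
After op 15 (git add b.txt): modified={a.txt, d.txt} staged={b.txt, c.txt}
After op 16 (modify c.txt): modified={a.txt, c.txt, d.txt} staged={b.txt, c.txt}
Final staged set: {b.txt, c.txt} -> count=2

Answer: 2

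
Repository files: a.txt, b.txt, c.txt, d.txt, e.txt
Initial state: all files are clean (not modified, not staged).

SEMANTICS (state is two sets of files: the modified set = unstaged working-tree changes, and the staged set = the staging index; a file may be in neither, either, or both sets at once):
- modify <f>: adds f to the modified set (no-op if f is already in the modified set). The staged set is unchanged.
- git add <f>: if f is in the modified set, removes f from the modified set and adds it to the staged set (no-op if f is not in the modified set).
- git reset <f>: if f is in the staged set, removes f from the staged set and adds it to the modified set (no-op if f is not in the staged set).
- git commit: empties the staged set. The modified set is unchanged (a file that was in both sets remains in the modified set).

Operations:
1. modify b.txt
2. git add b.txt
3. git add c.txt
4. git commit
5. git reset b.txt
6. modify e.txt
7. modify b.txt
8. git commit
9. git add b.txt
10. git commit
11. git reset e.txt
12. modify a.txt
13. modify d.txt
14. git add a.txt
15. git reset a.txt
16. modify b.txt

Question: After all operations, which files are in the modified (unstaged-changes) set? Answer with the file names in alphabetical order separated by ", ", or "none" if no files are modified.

After op 1 (modify b.txt): modified={b.txt} staged={none}
After op 2 (git add b.txt): modified={none} staged={b.txt}
After op 3 (git add c.txt): modified={none} staged={b.txt}
After op 4 (git commit): modified={none} staged={none}
After op 5 (git reset b.txt): modified={none} staged={none}
After op 6 (modify e.txt): modified={e.txt} staged={none}
After op 7 (modify b.txt): modified={b.txt, e.txt} staged={none}
After op 8 (git commit): modified={b.txt, e.txt} staged={none}
After op 9 (git add b.txt): modified={e.txt} staged={b.txt}
After op 10 (git commit): modified={e.txt} staged={none}
After op 11 (git reset e.txt): modified={e.txt} staged={none}
After op 12 (modify a.txt): modified={a.txt, e.txt} staged={none}
After op 13 (modify d.txt): modified={a.txt, d.txt, e.txt} staged={none}
After op 14 (git add a.txt): modified={d.txt, e.txt} staged={a.txt}
After op 15 (git reset a.txt): modified={a.txt, d.txt, e.txt} staged={none}
After op 16 (modify b.txt): modified={a.txt, b.txt, d.txt, e.txt} staged={none}

Answer: a.txt, b.txt, d.txt, e.txt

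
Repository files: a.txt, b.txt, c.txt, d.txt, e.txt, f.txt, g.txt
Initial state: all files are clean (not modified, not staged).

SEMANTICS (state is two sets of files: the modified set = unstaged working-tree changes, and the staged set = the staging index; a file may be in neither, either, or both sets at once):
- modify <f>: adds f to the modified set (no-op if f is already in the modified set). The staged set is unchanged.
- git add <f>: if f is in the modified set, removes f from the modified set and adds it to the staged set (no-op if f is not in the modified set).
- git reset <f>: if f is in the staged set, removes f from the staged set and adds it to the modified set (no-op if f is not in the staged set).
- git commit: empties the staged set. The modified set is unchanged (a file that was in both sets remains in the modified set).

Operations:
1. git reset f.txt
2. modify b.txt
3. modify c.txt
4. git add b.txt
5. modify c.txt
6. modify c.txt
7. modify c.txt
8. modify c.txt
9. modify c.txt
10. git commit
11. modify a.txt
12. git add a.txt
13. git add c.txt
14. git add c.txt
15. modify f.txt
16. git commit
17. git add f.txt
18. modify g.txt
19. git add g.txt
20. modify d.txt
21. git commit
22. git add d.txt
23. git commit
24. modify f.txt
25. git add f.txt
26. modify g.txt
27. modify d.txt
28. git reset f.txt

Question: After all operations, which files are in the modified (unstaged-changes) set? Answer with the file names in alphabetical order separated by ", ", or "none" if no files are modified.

Answer: d.txt, f.txt, g.txt

Derivation:
After op 1 (git reset f.txt): modified={none} staged={none}
After op 2 (modify b.txt): modified={b.txt} staged={none}
After op 3 (modify c.txt): modified={b.txt, c.txt} staged={none}
After op 4 (git add b.txt): modified={c.txt} staged={b.txt}
After op 5 (modify c.txt): modified={c.txt} staged={b.txt}
After op 6 (modify c.txt): modified={c.txt} staged={b.txt}
After op 7 (modify c.txt): modified={c.txt} staged={b.txt}
After op 8 (modify c.txt): modified={c.txt} staged={b.txt}
After op 9 (modify c.txt): modified={c.txt} staged={b.txt}
After op 10 (git commit): modified={c.txt} staged={none}
After op 11 (modify a.txt): modified={a.txt, c.txt} staged={none}
After op 12 (git add a.txt): modified={c.txt} staged={a.txt}
After op 13 (git add c.txt): modified={none} staged={a.txt, c.txt}
After op 14 (git add c.txt): modified={none} staged={a.txt, c.txt}
After op 15 (modify f.txt): modified={f.txt} staged={a.txt, c.txt}
After op 16 (git commit): modified={f.txt} staged={none}
After op 17 (git add f.txt): modified={none} staged={f.txt}
After op 18 (modify g.txt): modified={g.txt} staged={f.txt}
After op 19 (git add g.txt): modified={none} staged={f.txt, g.txt}
After op 20 (modify d.txt): modified={d.txt} staged={f.txt, g.txt}
After op 21 (git commit): modified={d.txt} staged={none}
After op 22 (git add d.txt): modified={none} staged={d.txt}
After op 23 (git commit): modified={none} staged={none}
After op 24 (modify f.txt): modified={f.txt} staged={none}
After op 25 (git add f.txt): modified={none} staged={f.txt}
After op 26 (modify g.txt): modified={g.txt} staged={f.txt}
After op 27 (modify d.txt): modified={d.txt, g.txt} staged={f.txt}
After op 28 (git reset f.txt): modified={d.txt, f.txt, g.txt} staged={none}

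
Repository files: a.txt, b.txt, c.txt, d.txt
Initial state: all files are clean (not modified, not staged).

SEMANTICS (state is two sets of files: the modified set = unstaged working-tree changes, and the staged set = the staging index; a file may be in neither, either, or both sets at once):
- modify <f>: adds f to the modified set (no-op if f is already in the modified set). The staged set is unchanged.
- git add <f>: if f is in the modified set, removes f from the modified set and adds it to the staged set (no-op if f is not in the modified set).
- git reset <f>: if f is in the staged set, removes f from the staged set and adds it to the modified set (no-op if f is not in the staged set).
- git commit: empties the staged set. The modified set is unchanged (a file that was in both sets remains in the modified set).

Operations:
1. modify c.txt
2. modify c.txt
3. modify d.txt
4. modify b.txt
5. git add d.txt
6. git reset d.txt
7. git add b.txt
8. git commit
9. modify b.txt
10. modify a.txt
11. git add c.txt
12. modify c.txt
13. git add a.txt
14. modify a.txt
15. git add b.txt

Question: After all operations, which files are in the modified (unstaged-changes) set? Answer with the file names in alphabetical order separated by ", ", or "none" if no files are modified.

After op 1 (modify c.txt): modified={c.txt} staged={none}
After op 2 (modify c.txt): modified={c.txt} staged={none}
After op 3 (modify d.txt): modified={c.txt, d.txt} staged={none}
After op 4 (modify b.txt): modified={b.txt, c.txt, d.txt} staged={none}
After op 5 (git add d.txt): modified={b.txt, c.txt} staged={d.txt}
After op 6 (git reset d.txt): modified={b.txt, c.txt, d.txt} staged={none}
After op 7 (git add b.txt): modified={c.txt, d.txt} staged={b.txt}
After op 8 (git commit): modified={c.txt, d.txt} staged={none}
After op 9 (modify b.txt): modified={b.txt, c.txt, d.txt} staged={none}
After op 10 (modify a.txt): modified={a.txt, b.txt, c.txt, d.txt} staged={none}
After op 11 (git add c.txt): modified={a.txt, b.txt, d.txt} staged={c.txt}
After op 12 (modify c.txt): modified={a.txt, b.txt, c.txt, d.txt} staged={c.txt}
After op 13 (git add a.txt): modified={b.txt, c.txt, d.txt} staged={a.txt, c.txt}
After op 14 (modify a.txt): modified={a.txt, b.txt, c.txt, d.txt} staged={a.txt, c.txt}
After op 15 (git add b.txt): modified={a.txt, c.txt, d.txt} staged={a.txt, b.txt, c.txt}

Answer: a.txt, c.txt, d.txt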